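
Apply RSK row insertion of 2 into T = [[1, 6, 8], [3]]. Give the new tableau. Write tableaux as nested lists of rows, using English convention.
In row 1, 2 replaces 6 (the leftmost entry greater than 2); 6 is bumped to row 2. 6 is appended to row 2. The new tableau is [[1, 2, 8], [3, 6]].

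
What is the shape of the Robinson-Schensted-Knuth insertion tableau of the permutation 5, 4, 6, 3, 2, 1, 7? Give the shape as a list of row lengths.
[3, 1, 1, 1, 1]

Row-insert each entry into an empty tableau.

After inserting 5: P = [[5]].
After inserting 4: P = [[4], [5]].
After inserting 6: P = [[4, 6], [5]].
After inserting 3: P = [[3, 6], [4], [5]].
After inserting 2: P = [[2, 6], [3], [4], [5]].
After inserting 1: P = [[1, 6], [2], [3], [4], [5]].
After inserting 7: P = [[1, 6, 7], [2], [3], [4], [5]].

The final insertion tableau P = [[1, 6, 7], [2], [3], [4], [5]] has shape [3, 1, 1, 1, 1].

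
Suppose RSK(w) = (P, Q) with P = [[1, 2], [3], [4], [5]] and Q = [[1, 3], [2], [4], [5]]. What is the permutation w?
Reverse the RSK construction: for i from n down to 1, find the cell of Q containing i, remove the entry at that cell from P, and reverse-bump it up through P; the value ejected from row 1 is w(i).

Step i=5: Q has 5 at row 4, column 1; remove 5 from row 4 of P and reverse-bump: 5 enters row 3 and ejects 4; 4 enters row 2 and ejects 3; 3 enters row 1 and ejects 2. So w(5) = 2. P is now [[1, 3], [4], [5]].
Step i=4: Q has 4 at row 3, column 1; remove 5 from row 3 of P and reverse-bump: 5 enters row 2 and ejects 4; 4 enters row 1 and ejects 3. So w(4) = 3. P is now [[1, 4], [5]].
Step i=3: Q has 3 at row 1, column 2; remove that cell from P, ejecting 4. So w(3) = 4. P is now [[1], [5]].
Step i=2: Q has 2 at row 2, column 1; remove 5 from row 2 of P and reverse-bump: 5 enters row 1 and ejects 1. So w(2) = 1. P is now [[5]].
Step i=1: Q has 1 at row 1, column 1; remove that cell from P, ejecting 5. So w(1) = 5. P is now [].

So w = 5 1 4 3 2.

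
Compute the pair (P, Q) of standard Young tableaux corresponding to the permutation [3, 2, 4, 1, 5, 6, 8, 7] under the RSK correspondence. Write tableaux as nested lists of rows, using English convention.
Insert each entry of the permutation into P by Schensted row insertion, recording in Q the position of each new cell.

After inserting 3: P = [[3]].
After inserting 2: P = [[2], [3]].
After inserting 4: P = [[2, 4], [3]].
After inserting 1: P = [[1, 4], [2], [3]].
After inserting 5: P = [[1, 4, 5], [2], [3]].
After inserting 6: P = [[1, 4, 5, 6], [2], [3]].
After inserting 8: P = [[1, 4, 5, 6, 8], [2], [3]].
After inserting 7: P = [[1, 4, 5, 6, 7], [2, 8], [3]].

So P = [[1, 4, 5, 6, 7], [2, 8], [3]], Q = [[1, 3, 5, 6, 7], [2, 8], [4]].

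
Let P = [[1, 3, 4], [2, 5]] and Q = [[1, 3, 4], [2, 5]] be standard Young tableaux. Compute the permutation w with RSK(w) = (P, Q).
Reverse the RSK construction: for i from n down to 1, find the cell of Q containing i, remove the entry at that cell from P, and reverse-bump it up through P; the value ejected from row 1 is w(i).

Step i=5: Q has 5 at row 2, column 2; remove 5 from row 2 of P and reverse-bump: 5 enters row 1 and ejects 4. So w(5) = 4. P is now [[1, 3, 5], [2]].
Step i=4: Q has 4 at row 1, column 3; remove that cell from P, ejecting 5. So w(4) = 5. P is now [[1, 3], [2]].
Step i=3: Q has 3 at row 1, column 2; remove that cell from P, ejecting 3. So w(3) = 3. P is now [[1], [2]].
Step i=2: Q has 2 at row 2, column 1; remove 2 from row 2 of P and reverse-bump: 2 enters row 1 and ejects 1. So w(2) = 1. P is now [[2]].
Step i=1: Q has 1 at row 1, column 1; remove that cell from P, ejecting 2. So w(1) = 2. P is now [].

So w = 2 1 3 5 4.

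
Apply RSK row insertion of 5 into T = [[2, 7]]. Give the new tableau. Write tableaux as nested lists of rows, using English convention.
In row 1, 5 replaces 7 (the leftmost entry greater than 5); 7 is bumped to row 2. 7 starts a new row 2. The new tableau is [[2, 5], [7]].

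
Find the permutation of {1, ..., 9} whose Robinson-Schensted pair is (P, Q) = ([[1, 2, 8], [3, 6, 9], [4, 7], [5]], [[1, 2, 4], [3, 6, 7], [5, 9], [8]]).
5 7 4 9 3 6 8 1 2

Reverse the RSK construction: for i from n down to 1, find the cell of Q containing i, remove the entry at that cell from P, and reverse-bump it up through P; the value ejected from row 1 is w(i).

Step i=9: Q has 9 at row 3, column 2; remove 7 from row 3 of P and reverse-bump: 7 enters row 2 and ejects 6; 6 enters row 1 and ejects 2. So w(9) = 2. P is now [[1, 6, 8], [3, 7, 9], [4], [5]].
Step i=8: Q has 8 at row 4, column 1; remove 5 from row 4 of P and reverse-bump: 5 enters row 3 and ejects 4; 4 enters row 2 and ejects 3; 3 enters row 1 and ejects 1. So w(8) = 1. P is now [[3, 6, 8], [4, 7, 9], [5]].
Step i=7: Q has 7 at row 2, column 3; remove 9 from row 2 of P and reverse-bump: 9 enters row 1 and ejects 8. So w(7) = 8. P is now [[3, 6, 9], [4, 7], [5]].
Step i=6: Q has 6 at row 2, column 2; remove 7 from row 2 of P and reverse-bump: 7 enters row 1 and ejects 6. So w(6) = 6. P is now [[3, 7, 9], [4], [5]].
Step i=5: Q has 5 at row 3, column 1; remove 5 from row 3 of P and reverse-bump: 5 enters row 2 and ejects 4; 4 enters row 1 and ejects 3. So w(5) = 3. P is now [[4, 7, 9], [5]].
Step i=4: Q has 4 at row 1, column 3; remove that cell from P, ejecting 9. So w(4) = 9. P is now [[4, 7], [5]].
Step i=3: Q has 3 at row 2, column 1; remove 5 from row 2 of P and reverse-bump: 5 enters row 1 and ejects 4. So w(3) = 4. P is now [[5, 7]].
Step i=2: Q has 2 at row 1, column 2; remove that cell from P, ejecting 7. So w(2) = 7. P is now [[5]].
Step i=1: Q has 1 at row 1, column 1; remove that cell from P, ejecting 5. So w(1) = 5. P is now [].

So w = 5 7 4 9 3 6 8 1 2.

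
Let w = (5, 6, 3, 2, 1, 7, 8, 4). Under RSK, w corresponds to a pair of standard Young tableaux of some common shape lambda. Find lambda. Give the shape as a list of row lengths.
[4, 2, 1, 1]

RSK row insertion gives P = [[1, 4, 7, 8], [2, 6], [3], [5]], which has shape [4, 2, 1, 1].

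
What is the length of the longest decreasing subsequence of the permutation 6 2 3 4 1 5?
3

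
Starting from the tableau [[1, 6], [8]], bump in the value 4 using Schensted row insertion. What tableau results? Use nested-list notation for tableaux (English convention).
In row 1, 4 replaces 6 (the leftmost entry greater than 4); 6 is bumped to row 2. In row 2, 6 replaces 8 (the leftmost entry greater than 6); 8 is bumped to row 3. 8 starts a new row 3. The new tableau is [[1, 4], [6], [8]].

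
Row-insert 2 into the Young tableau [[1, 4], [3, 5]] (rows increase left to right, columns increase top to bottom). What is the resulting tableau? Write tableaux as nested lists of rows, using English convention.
In row 1, 2 replaces 4 (the leftmost entry greater than 2); 4 is bumped to row 2. In row 2, 4 replaces 5 (the leftmost entry greater than 4); 5 is bumped to row 3. 5 starts a new row 3. The new tableau is [[1, 2], [3, 4], [5]].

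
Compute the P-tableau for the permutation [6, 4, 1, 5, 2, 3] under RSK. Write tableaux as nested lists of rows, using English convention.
P = [[1, 2, 3], [4, 5], [6]]

Insert 6: appended to row 1. P = [[6]].
Insert 4: 4 bumps 6 from row 1; 6 starts row 2. P = [[4], [6]].
Insert 1: 1 bumps 4 from row 1; 4 bumps 6 from row 2; 6 starts row 3. P = [[1], [4], [6]].
Insert 5: appended to row 1. P = [[1, 5], [4], [6]].
Insert 2: 2 bumps 5 from row 1; 5 appends to row 2. P = [[1, 2], [4, 5], [6]].
Insert 3: appended to row 1. P = [[1, 2, 3], [4, 5], [6]].

So P = [[1, 2, 3], [4, 5], [6]].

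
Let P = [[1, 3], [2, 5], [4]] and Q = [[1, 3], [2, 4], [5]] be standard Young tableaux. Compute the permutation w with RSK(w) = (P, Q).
Reverse the RSK construction: for i from n down to 1, find the cell of Q containing i, remove the entry at that cell from P, and reverse-bump it up through P; the value ejected from row 1 is w(i).

Step i=5: Q has 5 at row 3, column 1; remove 4 from row 3 of P and reverse-bump: 4 enters row 2 and ejects 2; 2 enters row 1 and ejects 1. So w(5) = 1. P is now [[2, 3], [4, 5]].
Step i=4: Q has 4 at row 2, column 2; remove 5 from row 2 of P and reverse-bump: 5 enters row 1 and ejects 3. So w(4) = 3. P is now [[2, 5], [4]].
Step i=3: Q has 3 at row 1, column 2; remove that cell from P, ejecting 5. So w(3) = 5. P is now [[2], [4]].
Step i=2: Q has 2 at row 2, column 1; remove 4 from row 2 of P and reverse-bump: 4 enters row 1 and ejects 2. So w(2) = 2. P is now [[4]].
Step i=1: Q has 1 at row 1, column 1; remove that cell from P, ejecting 4. So w(1) = 4. P is now [].

So w = 4 2 5 3 1.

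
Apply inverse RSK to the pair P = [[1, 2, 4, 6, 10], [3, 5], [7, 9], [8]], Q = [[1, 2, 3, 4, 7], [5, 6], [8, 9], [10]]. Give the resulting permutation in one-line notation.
Reverse RSK: for i = n, n-1, ..., 1, locate i in Q, remove the corresponding corner cell from P, and reverse-bump its entry up through P; the value ejected from row 1 is w(i).

So w = 1 3 8 9 5 7 10 2 6 4.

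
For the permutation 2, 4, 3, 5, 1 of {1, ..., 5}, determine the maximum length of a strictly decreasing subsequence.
3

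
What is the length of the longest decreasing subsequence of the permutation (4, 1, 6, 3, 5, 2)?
3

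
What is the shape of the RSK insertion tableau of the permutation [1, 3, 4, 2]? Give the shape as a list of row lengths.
[3, 1]

RSK row insertion gives P = [[1, 2, 4], [3]], which has shape [3, 1].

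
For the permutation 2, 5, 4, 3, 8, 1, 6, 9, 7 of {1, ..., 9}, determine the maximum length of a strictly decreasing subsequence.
4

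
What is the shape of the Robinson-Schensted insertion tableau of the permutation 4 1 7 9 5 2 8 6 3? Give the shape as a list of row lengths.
[3, 3, 2, 1]

Row-insert each entry into an empty tableau.

After inserting 4: P = [[4]].
After inserting 1: P = [[1], [4]].
After inserting 7: P = [[1, 7], [4]].
After inserting 9: P = [[1, 7, 9], [4]].
After inserting 5: P = [[1, 5, 9], [4, 7]].
After inserting 2: P = [[1, 2, 9], [4, 5], [7]].
After inserting 8: P = [[1, 2, 8], [4, 5, 9], [7]].
After inserting 6: P = [[1, 2, 6], [4, 5, 8], [7, 9]].
After inserting 3: P = [[1, 2, 3], [4, 5, 6], [7, 8], [9]].

The final insertion tableau P = [[1, 2, 3], [4, 5, 6], [7, 8], [9]] has shape [3, 3, 2, 1].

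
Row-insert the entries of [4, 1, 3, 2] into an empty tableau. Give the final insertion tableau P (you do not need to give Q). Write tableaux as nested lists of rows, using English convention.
After inserting 4: P = [[4]].
After inserting 1: P = [[1], [4]].
After inserting 3: P = [[1, 3], [4]].
After inserting 2: P = [[1, 2], [3], [4]].

So P = [[1, 2], [3], [4]].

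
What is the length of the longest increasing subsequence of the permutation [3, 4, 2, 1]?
2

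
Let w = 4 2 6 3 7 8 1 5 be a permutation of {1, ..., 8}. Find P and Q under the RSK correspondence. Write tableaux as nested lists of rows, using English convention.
P = [[1, 3, 5, 8], [2, 6, 7], [4]], Q = [[1, 3, 5, 6], [2, 4, 8], [7]]

Insert each entry of the permutation into P by Schensted row insertion, recording in Q the position of each new cell.

Insert 4: appended to row 1. P = [[4]], Q = [[1]].
Insert 2: 2 bumps 4 from row 1; 4 starts row 2. P = [[2], [4]], Q = [[1], [2]].
Insert 6: appended to row 1. P = [[2, 6], [4]], Q = [[1, 3], [2]].
Insert 3: 3 bumps 6 from row 1; 6 appends to row 2. P = [[2, 3], [4, 6]], Q = [[1, 3], [2, 4]].
Insert 7: appended to row 1. P = [[2, 3, 7], [4, 6]], Q = [[1, 3, 5], [2, 4]].
Insert 8: appended to row 1. P = [[2, 3, 7, 8], [4, 6]], Q = [[1, 3, 5, 6], [2, 4]].
Insert 1: 1 bumps 2 from row 1; 2 bumps 4 from row 2; 4 starts row 3. P = [[1, 3, 7, 8], [2, 6], [4]], Q = [[1, 3, 5, 6], [2, 4], [7]].
Insert 5: 5 bumps 7 from row 1; 7 appends to row 2. P = [[1, 3, 5, 8], [2, 6, 7], [4]], Q = [[1, 3, 5, 6], [2, 4, 8], [7]].

So P = [[1, 3, 5, 8], [2, 6, 7], [4]], Q = [[1, 3, 5, 6], [2, 4, 8], [7]].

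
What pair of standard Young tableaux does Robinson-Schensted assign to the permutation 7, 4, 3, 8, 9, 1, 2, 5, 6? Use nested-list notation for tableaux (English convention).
P = [[1, 2, 5, 6], [3, 8, 9], [4], [7]], Q = [[1, 4, 5, 9], [2, 7, 8], [3], [6]]

Insert each entry of the permutation into P by Schensted row insertion, recording in Q the position of each new cell.

After inserting 7: P = [[7]].
After inserting 4: P = [[4], [7]].
After inserting 3: P = [[3], [4], [7]].
After inserting 8: P = [[3, 8], [4], [7]].
After inserting 9: P = [[3, 8, 9], [4], [7]].
After inserting 1: P = [[1, 8, 9], [3], [4], [7]].
After inserting 2: P = [[1, 2, 9], [3, 8], [4], [7]].
After inserting 5: P = [[1, 2, 5], [3, 8, 9], [4], [7]].
After inserting 6: P = [[1, 2, 5, 6], [3, 8, 9], [4], [7]].

So P = [[1, 2, 5, 6], [3, 8, 9], [4], [7]], Q = [[1, 4, 5, 9], [2, 7, 8], [3], [6]].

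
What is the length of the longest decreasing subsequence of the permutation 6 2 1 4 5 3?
3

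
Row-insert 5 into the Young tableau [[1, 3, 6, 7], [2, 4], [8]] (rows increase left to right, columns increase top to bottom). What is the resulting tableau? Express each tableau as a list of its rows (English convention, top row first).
[[1, 3, 5, 7], [2, 4, 6], [8]]

In row 1, 5 replaces 6 (the leftmost entry greater than 5); 6 is bumped to row 2. 6 is appended to row 2. The new tableau is [[1, 3, 5, 7], [2, 4, 6], [8]].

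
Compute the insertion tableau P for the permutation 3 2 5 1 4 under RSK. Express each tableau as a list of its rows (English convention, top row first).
Insert 3: appended to row 1. P = [[3]].
Insert 2: 2 bumps 3 from row 1; 3 starts row 2. P = [[2], [3]].
Insert 5: appended to row 1. P = [[2, 5], [3]].
Insert 1: 1 bumps 2 from row 1; 2 bumps 3 from row 2; 3 starts row 3. P = [[1, 5], [2], [3]].
Insert 4: 4 bumps 5 from row 1; 5 appends to row 2. P = [[1, 4], [2, 5], [3]].

So P = [[1, 4], [2, 5], [3]].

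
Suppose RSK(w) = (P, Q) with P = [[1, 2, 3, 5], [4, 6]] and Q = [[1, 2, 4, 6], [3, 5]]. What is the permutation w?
1 4 2 6 3 5

Reverse the RSK construction: for i from n down to 1, find the cell of Q containing i, remove the entry at that cell from P, and reverse-bump it up through P; the value ejected from row 1 is w(i).

Step i=6: Q has 6 at row 1, column 4; remove that cell from P, ejecting 5. So w(6) = 5. P is now [[1, 2, 3], [4, 6]].
Step i=5: Q has 5 at row 2, column 2; remove 6 from row 2 of P and reverse-bump: 6 enters row 1 and ejects 3. So w(5) = 3. P is now [[1, 2, 6], [4]].
Step i=4: Q has 4 at row 1, column 3; remove that cell from P, ejecting 6. So w(4) = 6. P is now [[1, 2], [4]].
Step i=3: Q has 3 at row 2, column 1; remove 4 from row 2 of P and reverse-bump: 4 enters row 1 and ejects 2. So w(3) = 2. P is now [[1, 4]].
Step i=2: Q has 2 at row 1, column 2; remove that cell from P, ejecting 4. So w(2) = 4. P is now [[1]].
Step i=1: Q has 1 at row 1, column 1; remove that cell from P, ejecting 1. So w(1) = 1. P is now [].

So w = 1 4 2 6 3 5.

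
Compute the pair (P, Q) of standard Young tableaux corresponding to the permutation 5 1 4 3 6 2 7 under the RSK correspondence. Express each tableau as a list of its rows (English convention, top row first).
P = [[1, 2, 6, 7], [3], [4], [5]], Q = [[1, 3, 5, 7], [2], [4], [6]]

Insert each entry of the permutation into P by Schensted row insertion, recording in Q the position of each new cell.

Insert 5: appended to row 1. P = [[5]], Q = [[1]].
Insert 1: 1 bumps 5 from row 1; 5 starts row 2. P = [[1], [5]], Q = [[1], [2]].
Insert 4: appended to row 1. P = [[1, 4], [5]], Q = [[1, 3], [2]].
Insert 3: 3 bumps 4 from row 1; 4 bumps 5 from row 2; 5 starts row 3. P = [[1, 3], [4], [5]], Q = [[1, 3], [2], [4]].
Insert 6: appended to row 1. P = [[1, 3, 6], [4], [5]], Q = [[1, 3, 5], [2], [4]].
Insert 2: 2 bumps 3 from row 1; 3 bumps 4 from row 2; 4 bumps 5 from row 3; 5 starts row 4. P = [[1, 2, 6], [3], [4], [5]], Q = [[1, 3, 5], [2], [4], [6]].
Insert 7: appended to row 1. P = [[1, 2, 6, 7], [3], [4], [5]], Q = [[1, 3, 5, 7], [2], [4], [6]].

So P = [[1, 2, 6, 7], [3], [4], [5]], Q = [[1, 3, 5, 7], [2], [4], [6]].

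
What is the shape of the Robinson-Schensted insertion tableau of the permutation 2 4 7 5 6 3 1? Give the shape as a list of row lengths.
[4, 1, 1, 1]

Row-insert each entry into an empty tableau.

After inserting 2: P = [[2]].
After inserting 4: P = [[2, 4]].
After inserting 7: P = [[2, 4, 7]].
After inserting 5: P = [[2, 4, 5], [7]].
After inserting 6: P = [[2, 4, 5, 6], [7]].
After inserting 3: P = [[2, 3, 5, 6], [4], [7]].
After inserting 1: P = [[1, 3, 5, 6], [2], [4], [7]].

The final insertion tableau P = [[1, 3, 5, 6], [2], [4], [7]] has shape [4, 1, 1, 1].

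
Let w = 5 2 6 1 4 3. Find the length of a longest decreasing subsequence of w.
3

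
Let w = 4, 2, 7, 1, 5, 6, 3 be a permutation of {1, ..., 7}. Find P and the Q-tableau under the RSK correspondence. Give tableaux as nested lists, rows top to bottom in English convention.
Insert each entry of the permutation into P by Schensted row insertion, recording in Q the position of each new cell.

Insert 4: appended to row 1. P = [[4]], Q = [[1]].
Insert 2: 2 bumps 4 from row 1; 4 starts row 2. P = [[2], [4]], Q = [[1], [2]].
Insert 7: appended to row 1. P = [[2, 7], [4]], Q = [[1, 3], [2]].
Insert 1: 1 bumps 2 from row 1; 2 bumps 4 from row 2; 4 starts row 3. P = [[1, 7], [2], [4]], Q = [[1, 3], [2], [4]].
Insert 5: 5 bumps 7 from row 1; 7 appends to row 2. P = [[1, 5], [2, 7], [4]], Q = [[1, 3], [2, 5], [4]].
Insert 6: appended to row 1. P = [[1, 5, 6], [2, 7], [4]], Q = [[1, 3, 6], [2, 5], [4]].
Insert 3: 3 bumps 5 from row 1; 5 bumps 7 from row 2; 7 appends to row 3. P = [[1, 3, 6], [2, 5], [4, 7]], Q = [[1, 3, 6], [2, 5], [4, 7]].

So P = [[1, 3, 6], [2, 5], [4, 7]], Q = [[1, 3, 6], [2, 5], [4, 7]].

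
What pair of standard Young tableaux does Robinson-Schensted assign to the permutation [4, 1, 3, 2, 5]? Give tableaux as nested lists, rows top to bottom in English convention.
P = [[1, 2, 5], [3], [4]], Q = [[1, 3, 5], [2], [4]]

Insert each entry of the permutation into P by Schensted row insertion, recording in Q the position of each new cell.

Insert 4: appended to row 1. P = [[4]].
Insert 1: 1 bumps 4 from row 1; 4 starts row 2. P = [[1], [4]].
Insert 3: appended to row 1. P = [[1, 3], [4]].
Insert 2: 2 bumps 3 from row 1; 3 bumps 4 from row 2; 4 starts row 3. P = [[1, 2], [3], [4]].
Insert 5: appended to row 1. P = [[1, 2, 5], [3], [4]].

So P = [[1, 2, 5], [3], [4]], Q = [[1, 3, 5], [2], [4]].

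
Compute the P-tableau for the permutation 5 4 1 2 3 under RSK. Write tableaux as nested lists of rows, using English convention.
Insert 5: appended to row 1. P = [[5]].
Insert 4: 4 bumps 5 from row 1; 5 starts row 2. P = [[4], [5]].
Insert 1: 1 bumps 4 from row 1; 4 bumps 5 from row 2; 5 starts row 3. P = [[1], [4], [5]].
Insert 2: appended to row 1. P = [[1, 2], [4], [5]].
Insert 3: appended to row 1. P = [[1, 2, 3], [4], [5]].

So P = [[1, 2, 3], [4], [5]].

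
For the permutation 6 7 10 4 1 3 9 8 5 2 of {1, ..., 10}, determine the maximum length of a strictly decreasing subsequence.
5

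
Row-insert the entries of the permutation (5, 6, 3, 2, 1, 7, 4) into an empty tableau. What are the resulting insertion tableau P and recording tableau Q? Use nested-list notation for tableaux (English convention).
Insert each entry of the permutation into P by Schensted row insertion, recording in Q the position of each new cell.

Insert 5: appended to row 1. P = [[5]], Q = [[1]].
Insert 6: appended to row 1. P = [[5, 6]], Q = [[1, 2]].
Insert 3: 3 bumps 5 from row 1; 5 starts row 2. P = [[3, 6], [5]], Q = [[1, 2], [3]].
Insert 2: 2 bumps 3 from row 1; 3 bumps 5 from row 2; 5 starts row 3. P = [[2, 6], [3], [5]], Q = [[1, 2], [3], [4]].
Insert 1: 1 bumps 2 from row 1; 2 bumps 3 from row 2; 3 bumps 5 from row 3; 5 starts row 4. P = [[1, 6], [2], [3], [5]], Q = [[1, 2], [3], [4], [5]].
Insert 7: appended to row 1. P = [[1, 6, 7], [2], [3], [5]], Q = [[1, 2, 6], [3], [4], [5]].
Insert 4: 4 bumps 6 from row 1; 6 appends to row 2. P = [[1, 4, 7], [2, 6], [3], [5]], Q = [[1, 2, 6], [3, 7], [4], [5]].

So P = [[1, 4, 7], [2, 6], [3], [5]], Q = [[1, 2, 6], [3, 7], [4], [5]].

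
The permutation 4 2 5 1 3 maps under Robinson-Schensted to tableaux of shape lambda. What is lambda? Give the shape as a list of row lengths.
Row-insert each entry into an empty tableau.

After inserting 4: P = [[4]].
After inserting 2: P = [[2], [4]].
After inserting 5: P = [[2, 5], [4]].
After inserting 1: P = [[1, 5], [2], [4]].
After inserting 3: P = [[1, 3], [2, 5], [4]].

The final insertion tableau P = [[1, 3], [2, 5], [4]] has shape [2, 2, 1].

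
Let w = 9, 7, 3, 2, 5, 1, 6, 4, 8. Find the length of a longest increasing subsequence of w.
4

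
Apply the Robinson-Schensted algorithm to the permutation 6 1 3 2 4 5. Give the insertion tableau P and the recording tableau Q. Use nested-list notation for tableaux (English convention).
P = [[1, 2, 4, 5], [3], [6]], Q = [[1, 3, 5, 6], [2], [4]]

Insert each entry of the permutation into P by Schensted row insertion, recording in Q the position of each new cell.

Insert 6: appended to row 1. P = [[6]], Q = [[1]].
Insert 1: 1 bumps 6 from row 1; 6 starts row 2. P = [[1], [6]], Q = [[1], [2]].
Insert 3: appended to row 1. P = [[1, 3], [6]], Q = [[1, 3], [2]].
Insert 2: 2 bumps 3 from row 1; 3 bumps 6 from row 2; 6 starts row 3. P = [[1, 2], [3], [6]], Q = [[1, 3], [2], [4]].
Insert 4: appended to row 1. P = [[1, 2, 4], [3], [6]], Q = [[1, 3, 5], [2], [4]].
Insert 5: appended to row 1. P = [[1, 2, 4, 5], [3], [6]], Q = [[1, 3, 5, 6], [2], [4]].

So P = [[1, 2, 4, 5], [3], [6]], Q = [[1, 3, 5, 6], [2], [4]].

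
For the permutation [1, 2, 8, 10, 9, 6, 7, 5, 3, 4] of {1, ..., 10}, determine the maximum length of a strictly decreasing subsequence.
5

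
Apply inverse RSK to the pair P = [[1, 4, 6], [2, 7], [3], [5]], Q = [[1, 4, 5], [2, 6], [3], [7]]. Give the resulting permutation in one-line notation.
5 3 2 4 7 6 1

Reverse the RSK construction: for i from n down to 1, find the cell of Q containing i, remove the entry at that cell from P, and reverse-bump it up through P; the value ejected from row 1 is w(i).

Step i=7: Q has 7 at row 4, column 1; remove 5 from row 4 of P and reverse-bump: 5 enters row 3 and ejects 3; 3 enters row 2 and ejects 2; 2 enters row 1 and ejects 1. So w(7) = 1. P is now [[2, 4, 6], [3, 7], [5]].
Step i=6: Q has 6 at row 2, column 2; remove 7 from row 2 of P and reverse-bump: 7 enters row 1 and ejects 6. So w(6) = 6. P is now [[2, 4, 7], [3], [5]].
Step i=5: Q has 5 at row 1, column 3; remove that cell from P, ejecting 7. So w(5) = 7. P is now [[2, 4], [3], [5]].
Step i=4: Q has 4 at row 1, column 2; remove that cell from P, ejecting 4. So w(4) = 4. P is now [[2], [3], [5]].
Step i=3: Q has 3 at row 3, column 1; remove 5 from row 3 of P and reverse-bump: 5 enters row 2 and ejects 3; 3 enters row 1 and ejects 2. So w(3) = 2. P is now [[3], [5]].
Step i=2: Q has 2 at row 2, column 1; remove 5 from row 2 of P and reverse-bump: 5 enters row 1 and ejects 3. So w(2) = 3. P is now [[5]].
Step i=1: Q has 1 at row 1, column 1; remove that cell from P, ejecting 5. So w(1) = 5. P is now [].

So w = 5 3 2 4 7 6 1.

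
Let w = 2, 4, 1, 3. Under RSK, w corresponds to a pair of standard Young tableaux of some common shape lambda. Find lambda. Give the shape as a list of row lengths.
[2, 2]

RSK row insertion gives P = [[1, 3], [2, 4]], which has shape [2, 2].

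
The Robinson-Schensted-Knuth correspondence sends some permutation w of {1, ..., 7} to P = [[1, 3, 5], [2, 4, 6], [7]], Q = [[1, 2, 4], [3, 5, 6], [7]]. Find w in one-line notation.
Reverse the RSK construction: for i from n down to 1, find the cell of Q containing i, remove the entry at that cell from P, and reverse-bump it up through P; the value ejected from row 1 is w(i).

Step i=7: Q has 7 at row 3, column 1; remove 7 from row 3 of P and reverse-bump: 7 enters row 2 and ejects 6; 6 enters row 1 and ejects 5. So w(7) = 5. P is now [[1, 3, 6], [2, 4, 7]].
Step i=6: Q has 6 at row 2, column 3; remove 7 from row 2 of P and reverse-bump: 7 enters row 1 and ejects 6. So w(6) = 6. P is now [[1, 3, 7], [2, 4]].
Step i=5: Q has 5 at row 2, column 2; remove 4 from row 2 of P and reverse-bump: 4 enters row 1 and ejects 3. So w(5) = 3. P is now [[1, 4, 7], [2]].
Step i=4: Q has 4 at row 1, column 3; remove that cell from P, ejecting 7. So w(4) = 7. P is now [[1, 4], [2]].
Step i=3: Q has 3 at row 2, column 1; remove 2 from row 2 of P and reverse-bump: 2 enters row 1 and ejects 1. So w(3) = 1. P is now [[2, 4]].
Step i=2: Q has 2 at row 1, column 2; remove that cell from P, ejecting 4. So w(2) = 4. P is now [[2]].
Step i=1: Q has 1 at row 1, column 1; remove that cell from P, ejecting 2. So w(1) = 2. P is now [].

So w = 2 4 1 7 3 6 5.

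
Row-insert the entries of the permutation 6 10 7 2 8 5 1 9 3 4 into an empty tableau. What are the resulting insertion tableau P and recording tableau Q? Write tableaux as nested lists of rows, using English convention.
Insert each entry of the permutation into P by Schensted row insertion, recording in Q the position of each new cell.

Insert 6: appended to row 1. P = [[6]].
Insert 10: appended to row 1. P = [[6, 10]].
Insert 7: 7 bumps 10 from row 1; 10 starts row 2. P = [[6, 7], [10]].
Insert 2: 2 bumps 6 from row 1; 6 bumps 10 from row 2; 10 starts row 3. P = [[2, 7], [6], [10]].
Insert 8: appended to row 1. P = [[2, 7, 8], [6], [10]].
Insert 5: 5 bumps 7 from row 1; 7 appends to row 2. P = [[2, 5, 8], [6, 7], [10]].
Insert 1: 1 bumps 2 from row 1; 2 bumps 6 from row 2; 6 bumps 10 from row 3; 10 starts row 4. P = [[1, 5, 8], [2, 7], [6], [10]].
Insert 9: appended to row 1. P = [[1, 5, 8, 9], [2, 7], [6], [10]].
Insert 3: 3 bumps 5 from row 1; 5 bumps 7 from row 2; 7 appends to row 3. P = [[1, 3, 8, 9], [2, 5], [6, 7], [10]].
Insert 4: 4 bumps 8 from row 1; 8 appends to row 2. P = [[1, 3, 4, 9], [2, 5, 8], [6, 7], [10]].

So P = [[1, 3, 4, 9], [2, 5, 8], [6, 7], [10]], Q = [[1, 2, 5, 8], [3, 6, 10], [4, 9], [7]].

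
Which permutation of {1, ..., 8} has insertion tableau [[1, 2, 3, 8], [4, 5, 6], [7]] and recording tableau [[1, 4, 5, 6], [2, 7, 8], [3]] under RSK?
7 4 1 5 6 8 2 3

Reverse the RSK construction: for i from n down to 1, find the cell of Q containing i, remove the entry at that cell from P, and reverse-bump it up through P; the value ejected from row 1 is w(i).

Step i=8: Q has 8 at row 2, column 3; remove 6 from row 2 of P and reverse-bump: 6 enters row 1 and ejects 3. So w(8) = 3. P is now [[1, 2, 6, 8], [4, 5], [7]].
Step i=7: Q has 7 at row 2, column 2; remove 5 from row 2 of P and reverse-bump: 5 enters row 1 and ejects 2. So w(7) = 2. P is now [[1, 5, 6, 8], [4], [7]].
Step i=6: Q has 6 at row 1, column 4; remove that cell from P, ejecting 8. So w(6) = 8. P is now [[1, 5, 6], [4], [7]].
Step i=5: Q has 5 at row 1, column 3; remove that cell from P, ejecting 6. So w(5) = 6. P is now [[1, 5], [4], [7]].
Step i=4: Q has 4 at row 1, column 2; remove that cell from P, ejecting 5. So w(4) = 5. P is now [[1], [4], [7]].
Step i=3: Q has 3 at row 3, column 1; remove 7 from row 3 of P and reverse-bump: 7 enters row 2 and ejects 4; 4 enters row 1 and ejects 1. So w(3) = 1. P is now [[4], [7]].
Step i=2: Q has 2 at row 2, column 1; remove 7 from row 2 of P and reverse-bump: 7 enters row 1 and ejects 4. So w(2) = 4. P is now [[7]].
Step i=1: Q has 1 at row 1, column 1; remove that cell from P, ejecting 7. So w(1) = 7. P is now [].

So w = 7 4 1 5 6 8 2 3.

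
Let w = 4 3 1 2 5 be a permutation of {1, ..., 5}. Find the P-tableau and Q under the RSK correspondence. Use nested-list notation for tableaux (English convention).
Insert each entry of the permutation into P by Schensted row insertion, recording in Q the position of each new cell.

Insert 4: appended to row 1. P = [[4]].
Insert 3: 3 bumps 4 from row 1; 4 starts row 2. P = [[3], [4]].
Insert 1: 1 bumps 3 from row 1; 3 bumps 4 from row 2; 4 starts row 3. P = [[1], [3], [4]].
Insert 2: appended to row 1. P = [[1, 2], [3], [4]].
Insert 5: appended to row 1. P = [[1, 2, 5], [3], [4]].

So P = [[1, 2, 5], [3], [4]], Q = [[1, 4, 5], [2], [3]].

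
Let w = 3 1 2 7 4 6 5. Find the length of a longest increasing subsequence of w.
4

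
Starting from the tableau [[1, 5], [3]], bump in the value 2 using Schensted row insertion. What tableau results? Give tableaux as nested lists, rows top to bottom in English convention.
In row 1, 2 replaces 5 (the leftmost entry greater than 2); 5 is bumped to row 2. 5 is appended to row 2. The new tableau is [[1, 2], [3, 5]].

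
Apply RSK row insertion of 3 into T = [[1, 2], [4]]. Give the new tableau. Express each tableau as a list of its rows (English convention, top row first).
3 is larger than every entry of row 1, so it is appended to row 1. The new tableau is [[1, 2, 3], [4]].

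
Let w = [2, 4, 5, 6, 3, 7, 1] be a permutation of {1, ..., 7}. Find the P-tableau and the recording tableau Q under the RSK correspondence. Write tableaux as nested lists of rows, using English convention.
P = [[1, 3, 5, 6, 7], [2], [4]], Q = [[1, 2, 3, 4, 6], [5], [7]]

Insert each entry of the permutation into P by Schensted row insertion, recording in Q the position of each new cell.

Insert 2: appended to row 1. P = [[2]], Q = [[1]].
Insert 4: appended to row 1. P = [[2, 4]], Q = [[1, 2]].
Insert 5: appended to row 1. P = [[2, 4, 5]], Q = [[1, 2, 3]].
Insert 6: appended to row 1. P = [[2, 4, 5, 6]], Q = [[1, 2, 3, 4]].
Insert 3: 3 bumps 4 from row 1; 4 starts row 2. P = [[2, 3, 5, 6], [4]], Q = [[1, 2, 3, 4], [5]].
Insert 7: appended to row 1. P = [[2, 3, 5, 6, 7], [4]], Q = [[1, 2, 3, 4, 6], [5]].
Insert 1: 1 bumps 2 from row 1; 2 bumps 4 from row 2; 4 starts row 3. P = [[1, 3, 5, 6, 7], [2], [4]], Q = [[1, 2, 3, 4, 6], [5], [7]].

So P = [[1, 3, 5, 6, 7], [2], [4]], Q = [[1, 2, 3, 4, 6], [5], [7]].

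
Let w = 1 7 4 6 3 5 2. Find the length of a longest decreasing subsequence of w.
4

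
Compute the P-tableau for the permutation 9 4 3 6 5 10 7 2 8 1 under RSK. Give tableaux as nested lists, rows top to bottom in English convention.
After inserting 9: P = [[9]].
After inserting 4: P = [[4], [9]].
After inserting 3: P = [[3], [4], [9]].
After inserting 6: P = [[3, 6], [4], [9]].
After inserting 5: P = [[3, 5], [4, 6], [9]].
After inserting 10: P = [[3, 5, 10], [4, 6], [9]].
After inserting 7: P = [[3, 5, 7], [4, 6, 10], [9]].
After inserting 2: P = [[2, 5, 7], [3, 6, 10], [4], [9]].
After inserting 8: P = [[2, 5, 7, 8], [3, 6, 10], [4], [9]].
After inserting 1: P = [[1, 5, 7, 8], [2, 6, 10], [3], [4], [9]].

So P = [[1, 5, 7, 8], [2, 6, 10], [3], [4], [9]].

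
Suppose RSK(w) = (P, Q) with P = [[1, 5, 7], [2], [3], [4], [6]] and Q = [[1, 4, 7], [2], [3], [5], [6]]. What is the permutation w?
Reverse the RSK construction: for i from n down to 1, find the cell of Q containing i, remove the entry at that cell from P, and reverse-bump it up through P; the value ejected from row 1 is w(i).

Step i=7: Q has 7 at row 1, column 3; remove that cell from P, ejecting 7. So w(7) = 7. P is now [[1, 5], [2], [3], [4], [6]].
Step i=6: Q has 6 at row 5, column 1; remove 6 from row 5 of P and reverse-bump: 6 enters row 4 and ejects 4; 4 enters row 3 and ejects 3; 3 enters row 2 and ejects 2; 2 enters row 1 and ejects 1. So w(6) = 1. P is now [[2, 5], [3], [4], [6]].
Step i=5: Q has 5 at row 4, column 1; remove 6 from row 4 of P and reverse-bump: 6 enters row 3 and ejects 4; 4 enters row 2 and ejects 3; 3 enters row 1 and ejects 2. So w(5) = 2. P is now [[3, 5], [4], [6]].
Step i=4: Q has 4 at row 1, column 2; remove that cell from P, ejecting 5. So w(4) = 5. P is now [[3], [4], [6]].
Step i=3: Q has 3 at row 3, column 1; remove 6 from row 3 of P and reverse-bump: 6 enters row 2 and ejects 4; 4 enters row 1 and ejects 3. So w(3) = 3. P is now [[4], [6]].
Step i=2: Q has 2 at row 2, column 1; remove 6 from row 2 of P and reverse-bump: 6 enters row 1 and ejects 4. So w(2) = 4. P is now [[6]].
Step i=1: Q has 1 at row 1, column 1; remove that cell from P, ejecting 6. So w(1) = 6. P is now [].

So w = 6 4 3 5 2 1 7.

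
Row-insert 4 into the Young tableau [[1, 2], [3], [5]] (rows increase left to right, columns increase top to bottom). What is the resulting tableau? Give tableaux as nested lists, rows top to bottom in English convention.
4 is larger than every entry of row 1, so it is appended to row 1. The new tableau is [[1, 2, 4], [3], [5]].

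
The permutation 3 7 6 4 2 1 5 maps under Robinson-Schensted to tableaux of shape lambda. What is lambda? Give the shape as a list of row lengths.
[3, 1, 1, 1, 1]

Row-insert each entry into an empty tableau.

After inserting 3: P = [[3]].
After inserting 7: P = [[3, 7]].
After inserting 6: P = [[3, 6], [7]].
After inserting 4: P = [[3, 4], [6], [7]].
After inserting 2: P = [[2, 4], [3], [6], [7]].
After inserting 1: P = [[1, 4], [2], [3], [6], [7]].
After inserting 5: P = [[1, 4, 5], [2], [3], [6], [7]].

The final insertion tableau P = [[1, 4, 5], [2], [3], [6], [7]] has shape [3, 1, 1, 1, 1].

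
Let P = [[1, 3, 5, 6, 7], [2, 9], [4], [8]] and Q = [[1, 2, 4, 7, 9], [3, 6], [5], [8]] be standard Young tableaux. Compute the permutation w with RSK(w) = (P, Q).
2 8 4 9 3 5 6 1 7

Reverse the RSK construction: for i from n down to 1, find the cell of Q containing i, remove the entry at that cell from P, and reverse-bump it up through P; the value ejected from row 1 is w(i).

Step i=9: Q has 9 at row 1, column 5; remove that cell from P, ejecting 7. So w(9) = 7. P is now [[1, 3, 5, 6], [2, 9], [4], [8]].
Step i=8: Q has 8 at row 4, column 1; remove 8 from row 4 of P and reverse-bump: 8 enters row 3 and ejects 4; 4 enters row 2 and ejects 2; 2 enters row 1 and ejects 1. So w(8) = 1. P is now [[2, 3, 5, 6], [4, 9], [8]].
Step i=7: Q has 7 at row 1, column 4; remove that cell from P, ejecting 6. So w(7) = 6. P is now [[2, 3, 5], [4, 9], [8]].
Step i=6: Q has 6 at row 2, column 2; remove 9 from row 2 of P and reverse-bump: 9 enters row 1 and ejects 5. So w(6) = 5. P is now [[2, 3, 9], [4], [8]].
Step i=5: Q has 5 at row 3, column 1; remove 8 from row 3 of P and reverse-bump: 8 enters row 2 and ejects 4; 4 enters row 1 and ejects 3. So w(5) = 3. P is now [[2, 4, 9], [8]].
Step i=4: Q has 4 at row 1, column 3; remove that cell from P, ejecting 9. So w(4) = 9. P is now [[2, 4], [8]].
Step i=3: Q has 3 at row 2, column 1; remove 8 from row 2 of P and reverse-bump: 8 enters row 1 and ejects 4. So w(3) = 4. P is now [[2, 8]].
Step i=2: Q has 2 at row 1, column 2; remove that cell from P, ejecting 8. So w(2) = 8. P is now [[2]].
Step i=1: Q has 1 at row 1, column 1; remove that cell from P, ejecting 2. So w(1) = 2. P is now [].

So w = 2 8 4 9 3 5 6 1 7.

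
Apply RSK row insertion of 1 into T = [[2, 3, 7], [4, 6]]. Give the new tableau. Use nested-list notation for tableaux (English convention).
[[1, 3, 7], [2, 6], [4]]

In row 1, 1 replaces 2 (the leftmost entry greater than 1); 2 is bumped to row 2. In row 2, 2 replaces 4 (the leftmost entry greater than 2); 4 is bumped to row 3. 4 starts a new row 3. The new tableau is [[1, 3, 7], [2, 6], [4]].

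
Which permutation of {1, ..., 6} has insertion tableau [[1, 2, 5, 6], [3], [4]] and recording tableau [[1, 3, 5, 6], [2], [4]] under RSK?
Reverse the RSK construction: for i from n down to 1, find the cell of Q containing i, remove the entry at that cell from P, and reverse-bump it up through P; the value ejected from row 1 is w(i).

Step i=6: Q has 6 at row 1, column 4; remove that cell from P, ejecting 6. So w(6) = 6. P is now [[1, 2, 5], [3], [4]].
Step i=5: Q has 5 at row 1, column 3; remove that cell from P, ejecting 5. So w(5) = 5. P is now [[1, 2], [3], [4]].
Step i=4: Q has 4 at row 3, column 1; remove 4 from row 3 of P and reverse-bump: 4 enters row 2 and ejects 3; 3 enters row 1 and ejects 2. So w(4) = 2. P is now [[1, 3], [4]].
Step i=3: Q has 3 at row 1, column 2; remove that cell from P, ejecting 3. So w(3) = 3. P is now [[1], [4]].
Step i=2: Q has 2 at row 2, column 1; remove 4 from row 2 of P and reverse-bump: 4 enters row 1 and ejects 1. So w(2) = 1. P is now [[4]].
Step i=1: Q has 1 at row 1, column 1; remove that cell from P, ejecting 4. So w(1) = 4. P is now [].

So w = 4 1 3 2 5 6.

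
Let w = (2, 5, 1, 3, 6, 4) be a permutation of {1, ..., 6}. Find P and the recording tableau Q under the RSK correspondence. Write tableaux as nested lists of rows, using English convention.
Insert each entry of the permutation into P by Schensted row insertion, recording in Q the position of each new cell.

Insert 2: appended to row 1. P = [[2]].
Insert 5: appended to row 1. P = [[2, 5]].
Insert 1: 1 bumps 2 from row 1; 2 starts row 2. P = [[1, 5], [2]].
Insert 3: 3 bumps 5 from row 1; 5 appends to row 2. P = [[1, 3], [2, 5]].
Insert 6: appended to row 1. P = [[1, 3, 6], [2, 5]].
Insert 4: 4 bumps 6 from row 1; 6 appends to row 2. P = [[1, 3, 4], [2, 5, 6]].

So P = [[1, 3, 4], [2, 5, 6]], Q = [[1, 2, 5], [3, 4, 6]].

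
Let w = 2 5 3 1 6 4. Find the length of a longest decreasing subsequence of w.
3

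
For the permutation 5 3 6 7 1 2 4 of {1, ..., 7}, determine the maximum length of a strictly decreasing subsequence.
3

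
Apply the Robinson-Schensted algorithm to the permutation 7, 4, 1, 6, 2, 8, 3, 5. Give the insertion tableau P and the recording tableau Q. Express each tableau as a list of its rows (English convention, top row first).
Insert each entry of the permutation into P by Schensted row insertion, recording in Q the position of each new cell.

Insert 7: appended to row 1. P = [[7]], Q = [[1]].
Insert 4: 4 bumps 7 from row 1; 7 starts row 2. P = [[4], [7]], Q = [[1], [2]].
Insert 1: 1 bumps 4 from row 1; 4 bumps 7 from row 2; 7 starts row 3. P = [[1], [4], [7]], Q = [[1], [2], [3]].
Insert 6: appended to row 1. P = [[1, 6], [4], [7]], Q = [[1, 4], [2], [3]].
Insert 2: 2 bumps 6 from row 1; 6 appends to row 2. P = [[1, 2], [4, 6], [7]], Q = [[1, 4], [2, 5], [3]].
Insert 8: appended to row 1. P = [[1, 2, 8], [4, 6], [7]], Q = [[1, 4, 6], [2, 5], [3]].
Insert 3: 3 bumps 8 from row 1; 8 appends to row 2. P = [[1, 2, 3], [4, 6, 8], [7]], Q = [[1, 4, 6], [2, 5, 7], [3]].
Insert 5: appended to row 1. P = [[1, 2, 3, 5], [4, 6, 8], [7]], Q = [[1, 4, 6, 8], [2, 5, 7], [3]].

So P = [[1, 2, 3, 5], [4, 6, 8], [7]], Q = [[1, 4, 6, 8], [2, 5, 7], [3]].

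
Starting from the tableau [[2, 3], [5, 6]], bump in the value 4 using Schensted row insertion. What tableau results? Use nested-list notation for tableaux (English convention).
[[2, 3, 4], [5, 6]]

4 is larger than every entry of row 1, so it is appended to row 1. The new tableau is [[2, 3, 4], [5, 6]].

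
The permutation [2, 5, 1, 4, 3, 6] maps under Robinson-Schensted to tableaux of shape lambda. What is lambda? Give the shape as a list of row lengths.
Row-insert each entry into an empty tableau.

After inserting 2: P = [[2]].
After inserting 5: P = [[2, 5]].
After inserting 1: P = [[1, 5], [2]].
After inserting 4: P = [[1, 4], [2, 5]].
After inserting 3: P = [[1, 3], [2, 4], [5]].
After inserting 6: P = [[1, 3, 6], [2, 4], [5]].

The final insertion tableau P = [[1, 3, 6], [2, 4], [5]] has shape [3, 2, 1].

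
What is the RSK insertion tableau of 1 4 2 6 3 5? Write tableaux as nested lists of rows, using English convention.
P = [[1, 2, 3, 5], [4, 6]]

Insert 1: appended to row 1. P = [[1]].
Insert 4: appended to row 1. P = [[1, 4]].
Insert 2: 2 bumps 4 from row 1; 4 starts row 2. P = [[1, 2], [4]].
Insert 6: appended to row 1. P = [[1, 2, 6], [4]].
Insert 3: 3 bumps 6 from row 1; 6 appends to row 2. P = [[1, 2, 3], [4, 6]].
Insert 5: appended to row 1. P = [[1, 2, 3, 5], [4, 6]].

So P = [[1, 2, 3, 5], [4, 6]].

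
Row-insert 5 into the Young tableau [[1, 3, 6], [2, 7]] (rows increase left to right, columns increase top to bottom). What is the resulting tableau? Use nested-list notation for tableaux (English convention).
[[1, 3, 5], [2, 6], [7]]

In row 1, 5 replaces 6 (the leftmost entry greater than 5); 6 is bumped to row 2. In row 2, 6 replaces 7 (the leftmost entry greater than 6); 7 is bumped to row 3. 7 starts a new row 3. The new tableau is [[1, 3, 5], [2, 6], [7]].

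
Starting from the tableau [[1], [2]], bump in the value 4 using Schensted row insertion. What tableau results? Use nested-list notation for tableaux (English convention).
[[1, 4], [2]]

4 is larger than every entry of row 1, so it is appended to row 1. The new tableau is [[1, 4], [2]].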